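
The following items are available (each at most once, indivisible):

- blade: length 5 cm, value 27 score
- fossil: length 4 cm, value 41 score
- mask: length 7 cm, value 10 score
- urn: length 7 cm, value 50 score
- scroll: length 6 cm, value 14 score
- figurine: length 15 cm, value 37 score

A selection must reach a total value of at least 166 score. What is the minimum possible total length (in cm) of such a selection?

Subsets with value ≥ 166, sorted by total length:
- blade+fossil+urn+scroll+figurine: length 37, value 169
- blade+fossil+mask+urn+scroll+figurine: length 44, value 179
Minimum length: 37 cm.

37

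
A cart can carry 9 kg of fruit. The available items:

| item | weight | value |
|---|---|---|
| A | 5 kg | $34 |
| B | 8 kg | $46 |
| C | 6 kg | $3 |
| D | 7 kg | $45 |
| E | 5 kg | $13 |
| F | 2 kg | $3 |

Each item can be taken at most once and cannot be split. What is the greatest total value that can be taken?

This is a 0/1 knapsack; check combinations near the capacity.
- D+F: weight 7+2=9, value 45+3=48
- B: weight 8, value 46
- D: weight 7, value 45
- A+F: weight 5+2=7, value 34+3=37
- A: weight 5, value 34
Best: $48.

$48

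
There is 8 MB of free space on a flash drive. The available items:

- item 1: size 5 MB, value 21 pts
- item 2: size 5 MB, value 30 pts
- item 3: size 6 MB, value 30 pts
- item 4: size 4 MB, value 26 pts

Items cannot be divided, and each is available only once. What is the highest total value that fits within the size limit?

Check high-value combinations within 8 MB:
- item 2: size 5, value 30
- item 3: size 6, value 30
- item 4: size 4, value 26
Best: 30 pts.

30 pts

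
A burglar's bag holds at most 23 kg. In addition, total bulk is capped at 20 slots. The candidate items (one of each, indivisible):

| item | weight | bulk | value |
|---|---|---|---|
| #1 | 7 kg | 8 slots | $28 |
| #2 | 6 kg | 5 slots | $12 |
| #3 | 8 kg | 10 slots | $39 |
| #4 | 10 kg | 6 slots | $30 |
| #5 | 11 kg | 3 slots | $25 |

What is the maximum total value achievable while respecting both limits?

$70

Feasible sets respecting both limits:
- #1+#2+#4: weight 23, bulk 19, value 70
- #3+#4: weight 18, bulk 16, value 69
- #1+#3: weight 15, bulk 18, value 67
- #3+#5: weight 19, bulk 13, value 64
Best: $70.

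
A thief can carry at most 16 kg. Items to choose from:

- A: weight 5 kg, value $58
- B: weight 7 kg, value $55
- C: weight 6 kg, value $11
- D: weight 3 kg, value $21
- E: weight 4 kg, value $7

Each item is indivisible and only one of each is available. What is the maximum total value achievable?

This is a 0/1 knapsack; check combinations near the capacity.
- A+B+D: weight 5+7+3=15, value 58+55+21=134
- A+B+E: weight 5+7+4=16, value 58+55+7=120
- A+B: weight 5+7=12, value 58+55=113
- A+C+D: weight 5+6+3=14, value 58+11+21=90
Best: $134.

$134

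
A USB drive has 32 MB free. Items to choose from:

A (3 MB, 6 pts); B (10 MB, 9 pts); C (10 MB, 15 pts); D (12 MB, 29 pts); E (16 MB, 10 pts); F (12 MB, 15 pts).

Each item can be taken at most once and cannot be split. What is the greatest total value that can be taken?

53 pts

This is a 0/1 knapsack; check combinations near the capacity.
- B+C+D: size 10+10+12=32, value 9+15+29=53
- A+C+D: size 3+10+12=25, value 6+15+29=50
- A+D+F: size 3+12+12=27, value 6+29+15=50
Best: 53 pts.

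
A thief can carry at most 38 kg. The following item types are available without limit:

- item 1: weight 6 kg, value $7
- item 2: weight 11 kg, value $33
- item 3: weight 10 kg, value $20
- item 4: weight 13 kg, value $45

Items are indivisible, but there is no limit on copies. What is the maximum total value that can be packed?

Best value-per-unit is item 4 at 45/13; filling with it alone gives 2×45 = 90.
Optimal mix: 1×item 2 + 2×item 4 → weight 37, value 123.

$123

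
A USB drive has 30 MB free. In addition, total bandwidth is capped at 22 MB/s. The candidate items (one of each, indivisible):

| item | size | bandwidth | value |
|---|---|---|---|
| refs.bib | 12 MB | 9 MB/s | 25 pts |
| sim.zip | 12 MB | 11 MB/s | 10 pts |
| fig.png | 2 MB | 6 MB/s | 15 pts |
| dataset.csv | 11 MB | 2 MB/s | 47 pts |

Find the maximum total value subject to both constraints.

Feasible sets respecting both limits:
- refs.bib+fig.png+dataset.csv: size 25, bandwidth 17, value 87
- refs.bib+dataset.csv: size 23, bandwidth 11, value 72
- sim.zip+fig.png+dataset.csv: size 25, bandwidth 19, value 72
- fig.png+dataset.csv: size 13, bandwidth 8, value 62
Best: 87 pts.

87 pts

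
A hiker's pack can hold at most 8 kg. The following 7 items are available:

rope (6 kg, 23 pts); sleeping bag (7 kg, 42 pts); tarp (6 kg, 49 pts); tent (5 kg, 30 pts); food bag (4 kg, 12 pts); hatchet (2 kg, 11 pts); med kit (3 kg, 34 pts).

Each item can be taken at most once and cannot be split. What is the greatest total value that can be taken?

64 pts

Check high-value combinations within 8 kg:
- tent+med kit: weight 5+3=8, value 30+34=64
- tarp+hatchet: weight 6+2=8, value 49+11=60
- tarp: weight 6, value 49
- food bag+med kit: weight 4+3=7, value 12+34=46
- hatchet+med kit: weight 2+3=5, value 11+34=45
Best: 64 pts.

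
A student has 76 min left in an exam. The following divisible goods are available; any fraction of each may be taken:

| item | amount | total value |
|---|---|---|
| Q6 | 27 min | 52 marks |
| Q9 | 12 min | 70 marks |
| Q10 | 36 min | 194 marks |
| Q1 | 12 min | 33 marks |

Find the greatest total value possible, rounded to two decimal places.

Take in order of value per unit:
- Q9 (70/12 per unit): all 12 → value 70, running total 70.00
- Q10 (194/36 per unit): all 36 → value 194, running total 264.00
- Q1 (33/12 per unit): all 12 → value 33, running total 297.00
- Q6 (52/27 per unit): 16 of 27 → value 16×52/27 = 30.8148, running total 327.81
Total 327.81.

327.81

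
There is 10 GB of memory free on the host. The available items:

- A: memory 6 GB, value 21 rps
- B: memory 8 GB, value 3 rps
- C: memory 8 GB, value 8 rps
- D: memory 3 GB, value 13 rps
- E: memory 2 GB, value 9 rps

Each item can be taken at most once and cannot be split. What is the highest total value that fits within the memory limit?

34 rps

Check high-value combinations within 10 GB:
- A+D: memory 6+3=9, value 21+13=34
- A+E: memory 6+2=8, value 21+9=30
- D+E: memory 3+2=5, value 13+9=22
Best: 34 rps.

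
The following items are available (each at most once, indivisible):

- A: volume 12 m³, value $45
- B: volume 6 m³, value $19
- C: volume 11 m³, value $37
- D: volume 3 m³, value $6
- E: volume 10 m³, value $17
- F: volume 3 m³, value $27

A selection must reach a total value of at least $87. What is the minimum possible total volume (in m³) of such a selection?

Subsets with value ≥ 87, sorted by total volume:
- A+B+F: volume 21, value 91
- B+C+D+F: volume 23, value 89
- A+B+D+F: volume 24, value 97
Minimum volume: 21 m³.

21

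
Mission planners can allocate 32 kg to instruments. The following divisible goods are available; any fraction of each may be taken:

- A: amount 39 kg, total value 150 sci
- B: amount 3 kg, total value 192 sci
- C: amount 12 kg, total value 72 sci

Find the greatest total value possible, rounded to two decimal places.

329.38

Take in order of value per unit:
- B (192/3 per unit): all 3 → value 192, running total 192.00
- C (72/12 per unit): all 12 → value 72, running total 264.00
- A (150/39 per unit): 17 of 39 → value 17×150/39 = 65.3846, running total 329.38
Total 329.38.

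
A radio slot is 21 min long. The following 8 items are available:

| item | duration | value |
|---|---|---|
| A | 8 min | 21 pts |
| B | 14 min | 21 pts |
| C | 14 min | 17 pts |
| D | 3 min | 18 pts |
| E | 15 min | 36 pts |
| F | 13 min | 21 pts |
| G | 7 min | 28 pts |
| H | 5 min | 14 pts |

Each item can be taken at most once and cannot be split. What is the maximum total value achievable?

Check high-value combinations within 21 min:
- A+D+G: duration 8+3+7=18, value 21+18+28=67
- A+G+H: duration 8+7+5=20, value 21+28+14=63
- D+G+H: duration 3+7+5=15, value 18+28+14=60
- D+E: duration 3+15=18, value 18+36=54
Best: 67 pts.

67 pts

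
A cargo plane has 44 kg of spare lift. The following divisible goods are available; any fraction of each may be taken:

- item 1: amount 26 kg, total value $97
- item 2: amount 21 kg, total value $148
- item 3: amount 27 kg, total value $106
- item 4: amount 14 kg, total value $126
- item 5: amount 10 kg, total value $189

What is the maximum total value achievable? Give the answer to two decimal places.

455.95

Take in order of value per unit:
- item 5 (189/10 per unit): all 10 → value 189, running total 189.00
- item 4 (126/14 per unit): all 14 → value 126, running total 315.00
- item 2 (148/21 per unit): 20 of 21 → value 20×148/21 = 140.9524, running total 455.95
Total 455.95.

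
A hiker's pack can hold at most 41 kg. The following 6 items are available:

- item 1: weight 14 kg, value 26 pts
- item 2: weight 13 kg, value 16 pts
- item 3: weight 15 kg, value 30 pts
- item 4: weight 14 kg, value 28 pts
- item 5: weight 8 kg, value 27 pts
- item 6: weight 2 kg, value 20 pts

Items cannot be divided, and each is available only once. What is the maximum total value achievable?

105 pts

This is a 0/1 knapsack; check combinations near the capacity.
- item 3+item 4+item 5+item 6: weight 15+14+8+2=39, value 30+28+27+20=105
- item 1+item 3+item 5+item 6: weight 14+15+8+2=39, value 26+30+27+20=103
- item 1+item 4+item 5+item 6: weight 14+14+8+2=38, value 26+28+27+20=101
- item 2+item 3+item 5+item 6: weight 13+15+8+2=38, value 16+30+27+20=93
- item 2+item 4+item 5+item 6: weight 13+14+8+2=37, value 16+28+27+20=91
Best: 105 pts.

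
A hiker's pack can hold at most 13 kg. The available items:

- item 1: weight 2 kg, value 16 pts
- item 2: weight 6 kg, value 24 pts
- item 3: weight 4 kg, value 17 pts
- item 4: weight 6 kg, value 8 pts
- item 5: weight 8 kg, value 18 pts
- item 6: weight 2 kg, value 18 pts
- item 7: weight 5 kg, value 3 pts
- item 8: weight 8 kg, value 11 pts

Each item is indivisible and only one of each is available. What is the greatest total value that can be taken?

Check high-value combinations within 13 kg:
- item 2+item 3+item 6: weight 6+4+2=12, value 24+17+18=59
- item 1+item 2+item 6: weight 2+6+2=10, value 16+24+18=58
- item 1+item 2+item 3: weight 2+6+4=12, value 16+24+17=57
Best: 59 pts.

59 pts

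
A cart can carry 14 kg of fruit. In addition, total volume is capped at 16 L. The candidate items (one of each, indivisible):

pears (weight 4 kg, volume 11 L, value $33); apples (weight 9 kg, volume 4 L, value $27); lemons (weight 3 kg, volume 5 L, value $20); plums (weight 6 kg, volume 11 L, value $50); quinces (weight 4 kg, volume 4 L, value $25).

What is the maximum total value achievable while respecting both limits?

$75

Feasible sets respecting both limits:
- plums+quinces: weight 10, volume 15, value 75
- lemons+plums: weight 9, volume 16, value 70
- pears+apples: weight 13, volume 15, value 60
- pears+quinces: weight 8, volume 15, value 58
Best: $75.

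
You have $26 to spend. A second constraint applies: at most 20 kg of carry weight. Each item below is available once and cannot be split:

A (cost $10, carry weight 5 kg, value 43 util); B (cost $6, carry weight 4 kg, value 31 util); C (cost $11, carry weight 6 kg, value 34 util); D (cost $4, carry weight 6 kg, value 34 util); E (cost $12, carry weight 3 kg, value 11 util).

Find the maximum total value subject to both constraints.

Feasible sets respecting both limits:
- A+C+D: cost 25, carry weight 17, value 111
- A+B+D: cost 20, carry weight 15, value 108
- B+C+D: cost 21, carry weight 16, value 99
Best: 111 util.

111 util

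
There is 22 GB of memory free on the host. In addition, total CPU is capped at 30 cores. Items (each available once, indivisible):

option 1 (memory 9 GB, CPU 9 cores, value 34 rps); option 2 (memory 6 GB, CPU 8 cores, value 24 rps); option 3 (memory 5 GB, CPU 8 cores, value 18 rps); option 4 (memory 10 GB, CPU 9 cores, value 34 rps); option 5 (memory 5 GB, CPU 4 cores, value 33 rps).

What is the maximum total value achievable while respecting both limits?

91 rps

Feasible sets respecting both limits:
- option 1+option 2+option 5: memory 20, CPU 21, value 91
- option 2+option 4+option 5: memory 21, CPU 21, value 91
- option 1+option 3+option 5: memory 19, CPU 21, value 85
- option 3+option 4+option 5: memory 20, CPU 21, value 85
Best: 91 rps.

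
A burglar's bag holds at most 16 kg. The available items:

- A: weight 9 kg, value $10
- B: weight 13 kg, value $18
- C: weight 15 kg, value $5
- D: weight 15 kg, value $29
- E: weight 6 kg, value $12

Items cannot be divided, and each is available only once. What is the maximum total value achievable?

Check high-value combinations within 16 kg:
- D: weight 15, value 29
- A+E: weight 9+6=15, value 10+12=22
- B: weight 13, value 18
- E: weight 6, value 12
Best: $29.

$29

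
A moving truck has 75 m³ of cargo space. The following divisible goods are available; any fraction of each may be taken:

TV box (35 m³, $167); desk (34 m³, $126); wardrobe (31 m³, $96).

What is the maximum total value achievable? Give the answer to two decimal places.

Take in order of value per unit:
- TV box (167/35 per unit): all 35 → value 167, running total 167.00
- desk (126/34 per unit): all 34 → value 126, running total 293.00
- wardrobe (96/31 per unit): 6 of 31 → value 6×96/31 = 18.5806, running total 311.58
Total 311.58.

311.58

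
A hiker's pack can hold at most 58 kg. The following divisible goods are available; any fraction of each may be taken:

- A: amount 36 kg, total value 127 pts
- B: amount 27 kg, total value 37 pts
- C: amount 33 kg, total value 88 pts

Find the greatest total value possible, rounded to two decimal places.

Take in order of value per unit:
- A (127/36 per unit): all 36 → value 127, running total 127.00
- C (88/33 per unit): 22 of 33 → value 22×88/33 = 58.6667, running total 185.67
Total 185.67.

185.67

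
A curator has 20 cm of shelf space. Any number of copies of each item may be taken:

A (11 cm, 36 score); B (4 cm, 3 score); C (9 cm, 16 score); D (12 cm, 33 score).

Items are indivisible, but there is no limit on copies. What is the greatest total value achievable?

52 score

Best value-per-unit is A at 36/11; filling with it alone gives 1×36 = 36.
Optimal mix: 1×A + 1×C → length 20, value 52.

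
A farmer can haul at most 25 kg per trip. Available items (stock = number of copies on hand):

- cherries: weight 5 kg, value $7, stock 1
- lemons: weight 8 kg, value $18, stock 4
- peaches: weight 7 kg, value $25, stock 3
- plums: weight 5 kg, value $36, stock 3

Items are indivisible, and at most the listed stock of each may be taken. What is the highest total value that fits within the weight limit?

$133

Top feasible selections:
- 1×peaches + 3×plums: weight 22, value 133
- 1×lemons + 3×plums: weight 23, value 126
Best: $133.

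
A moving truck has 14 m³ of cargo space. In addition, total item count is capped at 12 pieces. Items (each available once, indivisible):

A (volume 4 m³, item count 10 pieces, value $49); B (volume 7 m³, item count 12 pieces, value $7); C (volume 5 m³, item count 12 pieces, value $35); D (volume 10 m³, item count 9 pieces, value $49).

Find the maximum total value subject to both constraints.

Feasible sets respecting both limits:
- A: volume 4, item count 10, value 49
- D: volume 10, item count 9, value 49
- C: volume 5, item count 12, value 35
Best: $49.

$49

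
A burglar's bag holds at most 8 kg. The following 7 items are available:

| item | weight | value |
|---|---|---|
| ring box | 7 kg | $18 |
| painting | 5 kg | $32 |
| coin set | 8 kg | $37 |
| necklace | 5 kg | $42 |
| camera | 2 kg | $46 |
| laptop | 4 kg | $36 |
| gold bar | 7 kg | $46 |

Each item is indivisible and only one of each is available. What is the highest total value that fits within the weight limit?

Check high-value combinations within 8 kg:
- necklace+camera: weight 5+2=7, value 42+46=88
- camera+laptop: weight 2+4=6, value 46+36=82
- painting+camera: weight 5+2=7, value 32+46=78
- camera: weight 2, value 46
- gold bar: weight 7, value 46
Best: $88.

$88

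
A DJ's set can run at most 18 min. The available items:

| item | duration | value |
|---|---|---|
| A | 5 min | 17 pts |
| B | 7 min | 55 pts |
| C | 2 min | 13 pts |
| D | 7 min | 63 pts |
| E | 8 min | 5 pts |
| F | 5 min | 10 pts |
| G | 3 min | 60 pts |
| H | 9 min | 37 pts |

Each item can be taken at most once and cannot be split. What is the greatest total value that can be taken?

Check high-value combinations within 18 min:
- B+D+G: duration 7+7+3=17, value 55+63+60=178
- A+C+D+G: duration 5+2+7+3=17, value 17+13+63+60=153
- C+D+F+G: duration 2+7+5+3=17, value 13+63+10+60=146
- A+B+C+G: duration 5+7+2+3=17, value 17+55+13+60=145
Best: 178 pts.

178 pts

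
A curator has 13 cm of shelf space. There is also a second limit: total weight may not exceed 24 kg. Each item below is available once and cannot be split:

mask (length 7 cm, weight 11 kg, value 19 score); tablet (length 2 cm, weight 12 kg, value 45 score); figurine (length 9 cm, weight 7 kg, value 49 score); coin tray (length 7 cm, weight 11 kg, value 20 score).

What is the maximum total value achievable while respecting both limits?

94 score

Feasible sets respecting both limits:
- tablet+figurine: length 11, weight 19, value 94
- tablet+coin tray: length 9, weight 23, value 65
- mask+tablet: length 9, weight 23, value 64
- figurine: length 9, weight 7, value 49
Best: 94 score.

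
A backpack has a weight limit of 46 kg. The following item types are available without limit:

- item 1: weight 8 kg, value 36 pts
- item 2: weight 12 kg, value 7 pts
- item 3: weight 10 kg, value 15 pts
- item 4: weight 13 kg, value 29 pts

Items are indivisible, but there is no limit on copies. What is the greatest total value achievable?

Best value-per-unit is item 1 at 36/8, and filling with it alone uses weight 5×8=40. No mix of the others beats 5×36 = 180.

180 pts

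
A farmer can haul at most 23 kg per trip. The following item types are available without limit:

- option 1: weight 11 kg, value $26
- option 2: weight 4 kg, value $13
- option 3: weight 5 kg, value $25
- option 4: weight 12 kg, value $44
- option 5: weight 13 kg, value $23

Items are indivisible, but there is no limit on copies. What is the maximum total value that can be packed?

Best value-per-unit is option 3 at 25/5; filling with it alone gives 4×25 = 100.
Optimal mix: 2×option 2 + 3×option 3 → weight 23, value 101.

$101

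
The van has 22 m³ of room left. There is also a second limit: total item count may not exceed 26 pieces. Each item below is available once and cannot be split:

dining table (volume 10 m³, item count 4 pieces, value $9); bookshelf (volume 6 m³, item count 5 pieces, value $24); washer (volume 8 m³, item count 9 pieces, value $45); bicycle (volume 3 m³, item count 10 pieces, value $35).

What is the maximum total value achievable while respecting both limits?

$104

Feasible sets respecting both limits:
- bookshelf+washer+bicycle: volume 17, item count 24, value 104
- dining table+washer+bicycle: volume 21, item count 23, value 89
- washer+bicycle: volume 11, item count 19, value 80
Best: $104.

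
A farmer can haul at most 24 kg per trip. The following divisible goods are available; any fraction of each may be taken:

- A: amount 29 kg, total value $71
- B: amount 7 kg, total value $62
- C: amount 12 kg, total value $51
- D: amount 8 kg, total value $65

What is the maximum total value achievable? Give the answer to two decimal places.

Take in order of value per unit:
- B (62/7 per unit): all 7 → value 62, running total 62.00
- D (65/8 per unit): all 8 → value 65, running total 127.00
- C (51/12 per unit): 9 of 12 → value 9×51/12 = 38.2500, running total 165.25
Total 165.25.

165.25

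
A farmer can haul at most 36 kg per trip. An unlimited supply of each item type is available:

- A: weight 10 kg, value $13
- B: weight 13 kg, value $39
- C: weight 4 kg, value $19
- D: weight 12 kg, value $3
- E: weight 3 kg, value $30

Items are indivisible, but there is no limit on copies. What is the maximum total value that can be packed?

Best value-per-unit is E at 30/3, and filling with it alone uses weight 12×3=36. No mix of the others beats 12×30 = 360.

$360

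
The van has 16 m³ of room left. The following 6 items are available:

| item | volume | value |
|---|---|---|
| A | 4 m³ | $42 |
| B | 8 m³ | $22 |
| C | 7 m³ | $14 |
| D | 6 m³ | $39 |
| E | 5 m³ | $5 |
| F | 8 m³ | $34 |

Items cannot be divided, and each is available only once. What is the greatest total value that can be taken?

Check high-value combinations within 16 m³:
- A+D+E: volume 4+6+5=15, value 42+39+5=86
- A+D: volume 4+6=10, value 42+39=81
- A+F: volume 4+8=12, value 42+34=76
Best: $86.

$86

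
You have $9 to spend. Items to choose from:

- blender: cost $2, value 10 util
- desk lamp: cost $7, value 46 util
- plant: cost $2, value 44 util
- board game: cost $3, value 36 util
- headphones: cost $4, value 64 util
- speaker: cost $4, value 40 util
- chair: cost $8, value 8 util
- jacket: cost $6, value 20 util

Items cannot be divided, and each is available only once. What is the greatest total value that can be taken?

Check high-value combinations within $9:
- plant+board game+headphones: cost 2+3+4=9, value 44+36+64=144
- plant+board game+speaker: cost 2+3+4=9, value 44+36+40=120
- blender+plant+headphones: cost 2+2+4=8, value 10+44+64=118
Best: 144 util.

144 util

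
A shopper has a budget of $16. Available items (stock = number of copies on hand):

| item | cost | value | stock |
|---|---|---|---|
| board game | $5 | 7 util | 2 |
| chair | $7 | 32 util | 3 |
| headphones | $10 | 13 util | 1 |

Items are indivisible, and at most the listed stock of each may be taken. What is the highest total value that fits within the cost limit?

64 util

Top feasible selections:
- 2×chair: cost 14, value 64
- 1×board game + 1×chair: cost 12, value 39
- 1×chair: cost 7, value 32
- 1×board game + 1×headphones: cost 15, value 20
Best: 64 util.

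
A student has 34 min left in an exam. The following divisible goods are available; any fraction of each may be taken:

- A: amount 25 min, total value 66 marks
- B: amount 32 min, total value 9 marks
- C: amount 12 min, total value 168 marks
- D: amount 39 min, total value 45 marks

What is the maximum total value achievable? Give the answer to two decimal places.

226.08

Take in order of value per unit:
- C (168/12 per unit): all 12 → value 168, running total 168.00
- A (66/25 per unit): 22 of 25 → value 22×66/25 = 58.0800, running total 226.08
Total 226.08.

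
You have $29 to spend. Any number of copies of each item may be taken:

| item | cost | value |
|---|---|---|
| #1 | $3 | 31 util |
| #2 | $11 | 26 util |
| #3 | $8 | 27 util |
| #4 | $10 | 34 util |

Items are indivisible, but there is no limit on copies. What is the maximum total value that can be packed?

Best value-per-unit is #1 at 31/3, and filling with it alone uses cost 9×3=27. No mix of the others beats 9×31 = 279.

279 util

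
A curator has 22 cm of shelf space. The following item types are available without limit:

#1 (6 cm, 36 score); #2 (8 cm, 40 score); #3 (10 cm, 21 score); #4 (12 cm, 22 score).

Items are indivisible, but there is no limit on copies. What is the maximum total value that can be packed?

116 score

Best value-per-unit is #1 at 36/6; filling with it alone gives 3×36 = 108.
Optimal mix: 1×#1 + 2×#2 → length 22, value 116.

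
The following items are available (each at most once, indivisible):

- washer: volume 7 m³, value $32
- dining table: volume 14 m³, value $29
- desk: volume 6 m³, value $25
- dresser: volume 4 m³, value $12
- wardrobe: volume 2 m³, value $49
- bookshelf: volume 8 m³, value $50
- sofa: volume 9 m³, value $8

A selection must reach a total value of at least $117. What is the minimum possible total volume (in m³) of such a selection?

16

Subsets with value ≥ 117, sorted by total volume:
- desk+wardrobe+bookshelf: volume 16, value 124
- washer+wardrobe+bookshelf: volume 17, value 131
- washer+desk+dresser+wardrobe: volume 19, value 118
- desk+dresser+wardrobe+bookshelf: volume 20, value 136
Minimum volume: 16 m³.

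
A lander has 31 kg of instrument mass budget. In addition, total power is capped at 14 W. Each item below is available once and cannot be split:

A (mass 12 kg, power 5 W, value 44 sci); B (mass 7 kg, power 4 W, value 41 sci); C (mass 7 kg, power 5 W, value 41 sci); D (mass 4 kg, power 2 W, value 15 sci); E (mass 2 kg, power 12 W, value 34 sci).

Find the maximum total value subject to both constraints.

Feasible sets respecting both limits:
- A+B+C: mass 26, power 14, value 126
- A+B+D: mass 23, power 11, value 100
- A+C+D: mass 23, power 12, value 100
- B+C+D: mass 18, power 11, value 97
Best: 126 sci.

126 sci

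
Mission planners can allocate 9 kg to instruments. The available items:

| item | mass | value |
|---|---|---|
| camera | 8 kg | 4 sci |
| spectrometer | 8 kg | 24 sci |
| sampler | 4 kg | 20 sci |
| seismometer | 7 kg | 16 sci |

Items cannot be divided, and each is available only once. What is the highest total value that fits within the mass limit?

Check high-value combinations within 9 kg:
- spectrometer: mass 8, value 24
- sampler: mass 4, value 20
- seismometer: mass 7, value 16
Best: 24 sci.

24 sci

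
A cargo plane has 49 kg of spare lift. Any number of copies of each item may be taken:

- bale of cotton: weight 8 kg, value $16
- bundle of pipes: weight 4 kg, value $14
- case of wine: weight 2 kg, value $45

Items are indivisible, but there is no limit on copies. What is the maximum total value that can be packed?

Best value-per-unit is case of wine at 45/2, and filling with it alone uses weight 24×2=48. No mix of the others beats 24×45 = 1080.

$1080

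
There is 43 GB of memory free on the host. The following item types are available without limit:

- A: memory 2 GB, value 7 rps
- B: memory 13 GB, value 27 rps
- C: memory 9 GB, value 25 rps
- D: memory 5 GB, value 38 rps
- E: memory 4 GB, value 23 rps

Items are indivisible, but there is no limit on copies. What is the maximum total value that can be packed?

312 rps

Best value-per-unit is D at 38/5; filling with it alone gives 8×38 = 304.
Optimal mix: 7×D + 2×E → memory 43, value 312.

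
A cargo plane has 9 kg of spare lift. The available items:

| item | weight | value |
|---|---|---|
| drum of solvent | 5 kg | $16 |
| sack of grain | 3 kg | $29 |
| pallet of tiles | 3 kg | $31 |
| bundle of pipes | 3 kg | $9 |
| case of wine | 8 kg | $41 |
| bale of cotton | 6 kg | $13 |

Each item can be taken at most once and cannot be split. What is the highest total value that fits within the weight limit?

$69

This is a 0/1 knapsack; check combinations near the capacity.
- sack of grain+pallet of tiles+bundle of pipes: weight 3+3+3=9, value 29+31+9=69
- sack of grain+pallet of tiles: weight 3+3=6, value 29+31=60
- drum of solvent+pallet of tiles: weight 5+3=8, value 16+31=47
Best: $69.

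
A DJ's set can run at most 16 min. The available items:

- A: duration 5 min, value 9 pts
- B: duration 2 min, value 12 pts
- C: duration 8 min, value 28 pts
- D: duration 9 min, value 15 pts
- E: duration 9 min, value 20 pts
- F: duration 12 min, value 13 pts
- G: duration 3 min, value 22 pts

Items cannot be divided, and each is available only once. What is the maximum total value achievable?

62 pts

Check high-value combinations within 16 min:
- B+C+G: duration 2+8+3=13, value 12+28+22=62
- A+C+G: duration 5+8+3=16, value 9+28+22=59
- B+E+G: duration 2+9+3=14, value 12+20+22=54
- C+G: duration 8+3=11, value 28+22=50
- B+D+G: duration 2+9+3=14, value 12+15+22=49
Best: 62 pts.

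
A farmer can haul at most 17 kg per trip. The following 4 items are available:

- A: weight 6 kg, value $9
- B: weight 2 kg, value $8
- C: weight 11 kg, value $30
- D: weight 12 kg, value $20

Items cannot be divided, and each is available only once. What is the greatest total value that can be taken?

Check high-value combinations within 17 kg:
- A+C: weight 6+11=17, value 9+30=39
- B+C: weight 2+11=13, value 8+30=38
- C: weight 11, value 30
- B+D: weight 2+12=14, value 8+20=28
Best: $39.

$39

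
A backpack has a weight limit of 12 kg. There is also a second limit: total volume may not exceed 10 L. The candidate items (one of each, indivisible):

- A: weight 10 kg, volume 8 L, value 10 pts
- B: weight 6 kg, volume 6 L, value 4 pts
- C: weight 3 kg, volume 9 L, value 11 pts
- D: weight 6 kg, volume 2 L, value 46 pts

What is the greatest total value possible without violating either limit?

50 pts

Feasible sets respecting both limits:
- B+D: weight 12, volume 8, value 50
- D: weight 6, volume 2, value 46
- C: weight 3, volume 9, value 11
Best: 50 pts.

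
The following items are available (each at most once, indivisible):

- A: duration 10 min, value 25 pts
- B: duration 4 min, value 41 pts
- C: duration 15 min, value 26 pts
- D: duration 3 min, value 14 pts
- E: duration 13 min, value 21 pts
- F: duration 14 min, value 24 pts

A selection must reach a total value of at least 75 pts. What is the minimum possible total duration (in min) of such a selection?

17

Subsets with value ≥ 75, sorted by total duration:
- A+B+D: duration 17, value 80
- B+D+E: duration 20, value 76
- B+D+F: duration 21, value 79
Minimum duration: 17 min.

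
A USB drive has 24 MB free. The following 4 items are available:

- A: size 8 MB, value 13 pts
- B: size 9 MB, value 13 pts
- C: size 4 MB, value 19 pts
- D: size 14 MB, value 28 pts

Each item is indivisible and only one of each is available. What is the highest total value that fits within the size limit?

47 pts

Check high-value combinations within 24 MB:
- C+D: size 4+14=18, value 19+28=47
- A+B+C: size 8+9+4=21, value 13+13+19=45
- A+D: size 8+14=22, value 13+28=41
Best: 47 pts.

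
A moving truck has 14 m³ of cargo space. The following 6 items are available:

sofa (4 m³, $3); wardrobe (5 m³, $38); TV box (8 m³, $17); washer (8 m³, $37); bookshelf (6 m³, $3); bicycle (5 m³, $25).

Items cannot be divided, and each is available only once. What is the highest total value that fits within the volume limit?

$75

Check high-value combinations within 14 m³:
- wardrobe+washer: volume 5+8=13, value 38+37=75
- sofa+wardrobe+bicycle: volume 4+5+5=14, value 3+38+25=66
- wardrobe+bicycle: volume 5+5=10, value 38+25=63
- washer+bicycle: volume 8+5=13, value 37+25=62
- wardrobe+TV box: volume 5+8=13, value 38+17=55
Best: $75.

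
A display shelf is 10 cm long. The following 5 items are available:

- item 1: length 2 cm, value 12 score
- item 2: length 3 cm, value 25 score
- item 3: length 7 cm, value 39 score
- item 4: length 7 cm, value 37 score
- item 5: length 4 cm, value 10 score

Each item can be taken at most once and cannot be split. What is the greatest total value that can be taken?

This is a 0/1 knapsack; check combinations near the capacity.
- item 2+item 3: length 3+7=10, value 25+39=64
- item 2+item 4: length 3+7=10, value 25+37=62
- item 1+item 3: length 2+7=9, value 12+39=51
Best: 64 score.

64 score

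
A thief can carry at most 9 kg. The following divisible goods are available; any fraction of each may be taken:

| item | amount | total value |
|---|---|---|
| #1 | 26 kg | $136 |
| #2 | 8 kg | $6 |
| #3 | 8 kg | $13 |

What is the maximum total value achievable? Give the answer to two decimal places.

47.08

Take in order of value per unit:
- #1 (136/26 per unit): 9 of 26 → value 9×136/26 = 47.0769, running total 47.08
Total 47.08.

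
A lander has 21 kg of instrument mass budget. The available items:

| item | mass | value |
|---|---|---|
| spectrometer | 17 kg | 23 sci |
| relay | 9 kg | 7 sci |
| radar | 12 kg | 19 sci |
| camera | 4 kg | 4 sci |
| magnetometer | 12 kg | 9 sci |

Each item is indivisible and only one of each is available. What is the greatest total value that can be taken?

27 sci

Check high-value combinations within 21 kg:
- spectrometer+camera: mass 17+4=21, value 23+4=27
- relay+radar: mass 9+12=21, value 7+19=26
- radar+camera: mass 12+4=16, value 19+4=23
- spectrometer: mass 17, value 23
Best: 27 sci.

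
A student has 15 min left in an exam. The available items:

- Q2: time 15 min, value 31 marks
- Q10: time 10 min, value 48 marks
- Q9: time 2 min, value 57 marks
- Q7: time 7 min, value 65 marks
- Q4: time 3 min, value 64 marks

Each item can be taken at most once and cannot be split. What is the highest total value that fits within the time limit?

186 marks

Check high-value combinations within 15 min:
- Q9+Q7+Q4: time 2+7+3=12, value 57+65+64=186
- Q10+Q9+Q4: time 10+2+3=15, value 48+57+64=169
- Q7+Q4: time 7+3=10, value 65+64=129
- Q9+Q7: time 2+7=9, value 57+65=122
Best: 186 marks.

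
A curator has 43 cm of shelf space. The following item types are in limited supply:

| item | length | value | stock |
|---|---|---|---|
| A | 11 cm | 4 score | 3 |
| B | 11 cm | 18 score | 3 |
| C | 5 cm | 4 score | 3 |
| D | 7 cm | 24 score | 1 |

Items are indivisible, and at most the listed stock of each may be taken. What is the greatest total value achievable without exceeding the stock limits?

78 score

Best selections within length 43 and stock limits:
- 3×B + 1×D: length 40, value 78
- 2×B + 2×C + 1×D: length 39, value 68
- 2×B + 1×C + 1×D: length 34, value 64
Best: 78 score.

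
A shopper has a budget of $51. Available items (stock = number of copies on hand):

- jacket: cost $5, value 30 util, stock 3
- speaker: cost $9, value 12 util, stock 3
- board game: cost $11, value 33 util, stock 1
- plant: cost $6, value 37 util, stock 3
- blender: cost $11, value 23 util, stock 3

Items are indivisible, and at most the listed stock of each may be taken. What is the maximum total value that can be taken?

Top feasible selections:
- 3×jacket + 1×board game + 3×plant: cost 44, value 234
- 2×jacket + 1×board game + 3×plant + 1×blender: cost 50, value 227
- 3×jacket + 2×speaker + 3×plant: cost 51, value 225
Best: 234 util.

234 util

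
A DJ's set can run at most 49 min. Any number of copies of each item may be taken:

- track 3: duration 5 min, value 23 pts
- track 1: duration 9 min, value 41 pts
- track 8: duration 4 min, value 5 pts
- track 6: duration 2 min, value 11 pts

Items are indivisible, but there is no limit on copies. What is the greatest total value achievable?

265 pts

Best value-per-unit is track 6 at 11/2; filling with it alone gives 24×11 = 264.
Optimal mix: 1×track 3 + 22×track 6 → duration 49, value 265.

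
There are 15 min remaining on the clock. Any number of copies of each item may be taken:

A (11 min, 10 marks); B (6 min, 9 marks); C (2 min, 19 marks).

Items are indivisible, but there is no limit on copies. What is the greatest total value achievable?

Best value-per-unit is C at 19/2, and filling with it alone uses time 7×2=14. No mix of the others beats 7×19 = 133.

133 marks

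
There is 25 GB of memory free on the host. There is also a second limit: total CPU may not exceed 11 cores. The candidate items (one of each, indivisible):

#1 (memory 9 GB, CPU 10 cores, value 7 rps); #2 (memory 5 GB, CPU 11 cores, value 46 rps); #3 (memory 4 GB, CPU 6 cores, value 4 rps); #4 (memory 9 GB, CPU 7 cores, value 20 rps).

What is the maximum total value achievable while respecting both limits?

46 rps

Feasible sets respecting both limits:
- #2: memory 5, CPU 11, value 46
- #4: memory 9, CPU 7, value 20
- #1: memory 9, CPU 10, value 7
Best: 46 rps.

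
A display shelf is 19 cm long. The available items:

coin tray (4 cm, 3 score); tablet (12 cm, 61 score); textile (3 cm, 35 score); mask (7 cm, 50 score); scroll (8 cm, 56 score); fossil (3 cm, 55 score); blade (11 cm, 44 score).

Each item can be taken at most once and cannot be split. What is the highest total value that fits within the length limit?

161 score

Check high-value combinations within 19 cm:
- mask+scroll+fossil: length 7+8+3=18, value 50+56+55=161
- tablet+textile+fossil: length 12+3+3=18, value 61+35+55=151
- coin tray+textile+scroll+fossil: length 4+3+8+3=18, value 3+35+56+55=149
Best: 161 score.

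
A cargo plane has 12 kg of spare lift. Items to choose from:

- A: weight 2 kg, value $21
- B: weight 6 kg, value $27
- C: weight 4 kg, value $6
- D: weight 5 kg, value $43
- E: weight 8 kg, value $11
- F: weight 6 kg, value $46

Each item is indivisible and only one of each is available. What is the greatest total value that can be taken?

This is a 0/1 knapsack; check combinations near the capacity.
- D+F: weight 5+6=11, value 43+46=89
- B+F: weight 6+6=12, value 27+46=73
- A+C+F: weight 2+4+6=12, value 21+6+46=73
- B+D: weight 6+5=11, value 27+43=70
Best: $89.

$89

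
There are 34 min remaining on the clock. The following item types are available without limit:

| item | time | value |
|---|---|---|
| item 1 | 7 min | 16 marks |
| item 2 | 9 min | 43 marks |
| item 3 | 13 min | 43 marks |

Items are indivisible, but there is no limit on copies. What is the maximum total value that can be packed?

Best value-per-unit is item 2 at 43/9; filling with it alone gives 3×43 = 129.
Optimal mix: 1×item 1 + 3×item 2 → time 34, value 145.

145 marks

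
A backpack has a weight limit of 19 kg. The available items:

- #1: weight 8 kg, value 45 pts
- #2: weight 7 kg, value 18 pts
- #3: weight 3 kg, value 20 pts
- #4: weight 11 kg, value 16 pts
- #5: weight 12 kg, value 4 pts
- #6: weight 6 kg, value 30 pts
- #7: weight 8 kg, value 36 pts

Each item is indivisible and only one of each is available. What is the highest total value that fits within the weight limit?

This is a 0/1 knapsack; check combinations near the capacity.
- #1+#3+#7: weight 8+3+8=19, value 45+20+36=101
- #1+#3+#6: weight 8+3+6=17, value 45+20+30=95
- #3+#6+#7: weight 3+6+8=17, value 20+30+36=86
- #1+#2+#3: weight 8+7+3=18, value 45+18+20=83
Best: 101 pts.

101 pts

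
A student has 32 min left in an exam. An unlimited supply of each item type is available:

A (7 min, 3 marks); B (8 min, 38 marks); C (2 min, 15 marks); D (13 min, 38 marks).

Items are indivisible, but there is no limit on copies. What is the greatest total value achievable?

240 marks

Best value-per-unit is C at 15/2, and filling with it alone uses time 16×2=32. No mix of the others beats 16×15 = 240.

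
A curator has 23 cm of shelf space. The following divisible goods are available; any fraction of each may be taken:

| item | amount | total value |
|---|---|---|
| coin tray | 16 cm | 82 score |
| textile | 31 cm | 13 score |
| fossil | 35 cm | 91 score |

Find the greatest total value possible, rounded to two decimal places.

100.20

Take in order of value per unit:
- coin tray (82/16 per unit): all 16 → value 82, running total 82.00
- fossil (91/35 per unit): 7 of 35 → value 7×91/35 = 18.2000, running total 100.20
Total 100.20.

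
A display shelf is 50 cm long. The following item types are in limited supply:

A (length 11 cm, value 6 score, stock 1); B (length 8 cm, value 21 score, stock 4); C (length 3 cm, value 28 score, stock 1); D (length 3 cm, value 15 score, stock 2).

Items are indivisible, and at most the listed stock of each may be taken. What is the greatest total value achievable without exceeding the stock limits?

Best selections within length 50 and stock limits:
- 4×B + 1×C + 2×D: length 41, value 142
- 1×A + 4×B + 1×C + 1×D: length 49, value 133
- 4×B + 1×C + 1×D: length 38, value 127
Best: 142 score.

142 score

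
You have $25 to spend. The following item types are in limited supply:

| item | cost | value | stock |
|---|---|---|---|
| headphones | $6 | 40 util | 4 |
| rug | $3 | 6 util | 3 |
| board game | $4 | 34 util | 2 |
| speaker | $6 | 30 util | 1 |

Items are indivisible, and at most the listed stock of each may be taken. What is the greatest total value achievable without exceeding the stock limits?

160 util

Best selections within cost 25 and stock limits:
- 4×headphones: cost 24, value 160
- 3×headphones + 1×rug + 1×board game: cost 25, value 160
Best: 160 util.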